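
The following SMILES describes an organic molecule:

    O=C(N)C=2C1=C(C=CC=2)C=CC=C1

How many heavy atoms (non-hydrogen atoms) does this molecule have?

Every atom symbol written in the SMILES (organic subset) is one heavy atom; implicit H are not written.
Heavy atoms by element → C:11, N:1, O:1.
Total: 13.

13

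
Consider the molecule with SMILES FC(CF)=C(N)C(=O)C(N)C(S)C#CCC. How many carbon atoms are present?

Count every carbon token in the SMILES (each C, including those in ring-closure positions and inside branches).
Carbon count: 10.

10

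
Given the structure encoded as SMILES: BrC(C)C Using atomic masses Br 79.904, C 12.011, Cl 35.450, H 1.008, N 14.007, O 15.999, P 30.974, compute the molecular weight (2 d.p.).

First, the molecular formula is C3H7Br (counting implicit H from valence).
  Br: 1 × 79.904 = 79.904
  C: 3 × 12.011 = 36.033
  H: 7 × 1.008 = 7.056
Sum: 1×79.904 + 3×12.011 + 7×1.008 = 122.993 → 122.99 g/mol.

122.99 g/mol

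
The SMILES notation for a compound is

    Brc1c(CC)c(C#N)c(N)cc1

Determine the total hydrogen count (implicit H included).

9

Walk through each heavy atom and fill implicit hydrogens from standard valence (C 4, N 3, O 2, S 2, halogen 1); for lowercase aromatic atoms, an aromatic c carries 1 H when it has two neighbours and 0 H with three, and aromatic n carries 0 H:
  atom 1: Br (halogen, monovalent) → 0 H
  atom 2: aromatic c, 3 neighbours → 0 H
  atom 3: aromatic c, 3 neighbours → 0 H
  atom 4: C, bond orders sum to 2 (valence 4) → 2 H
  atom 5: C, bond orders sum to 1 (valence 4) → 3 H
  atom 6: aromatic c, 3 neighbours → 0 H
  atom 7: C, bond orders sum to 4 (valence 4) → 0 H
  atom 8: N, bond orders sum to 3 (valence 3) → 0 H
  atom 9: aromatic c, 3 neighbours → 0 H
  atom 10: N, bond orders sum to 1 (valence 3) → 2 H
  atom 11: aromatic c, 2 neighbours → 1 H
  atom 12: aromatic c, 2 neighbours → 1 H
Total hydrogens: 9.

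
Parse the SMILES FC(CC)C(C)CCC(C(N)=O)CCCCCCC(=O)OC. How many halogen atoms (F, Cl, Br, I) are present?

Halogen atoms appear at heavy-atom position 1 (1×F).
Other groups present: 1 amide, 1 ester.
Halogen count: 1.

1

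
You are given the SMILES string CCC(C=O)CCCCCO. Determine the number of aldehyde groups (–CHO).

1

The aldehyde motif appears at heavy-atom position 4 in the SMILES.
Other groups present: 1 hydroxyl.
Aldehyde count: 1.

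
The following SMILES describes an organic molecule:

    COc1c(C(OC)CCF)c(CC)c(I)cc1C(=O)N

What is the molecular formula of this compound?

Walk through each heavy atom and fill implicit hydrogens from standard valence (C 4, N 3, O 2, S 2, halogen 1); for lowercase aromatic atoms, an aromatic c carries 1 H when it has two neighbours and 0 H with three, and aromatic n carries 0 H:
  atom 1: C, bond orders sum to 1 (valence 4) → 3 H
  atom 2: O, bond orders sum to 2 (valence 2) → 0 H
  atom 3: aromatic c, 3 neighbours → 0 H
  atom 4: aromatic c, 3 neighbours → 0 H
  atom 5: C, bond orders sum to 3 (valence 4) → 1 H
  atom 6: O, bond orders sum to 2 (valence 2) → 0 H
  atom 7: C, bond orders sum to 1 (valence 4) → 3 H
  atom 8: C, bond orders sum to 2 (valence 4) → 2 H
  atom 9: C, bond orders sum to 2 (valence 4) → 2 H
  atom 10: F (halogen, monovalent) → 0 H
  atom 11: aromatic c, 3 neighbours → 0 H
  atom 12: C, bond orders sum to 2 (valence 4) → 2 H
  atom 13: C, bond orders sum to 1 (valence 4) → 3 H
  atom 14: aromatic c, 3 neighbours → 0 H
  atom 15: I (halogen, monovalent) → 0 H
  atom 16: aromatic c, 2 neighbours → 1 H
  atom 17: aromatic c, 3 neighbours → 0 H
  atom 18: C, bond orders sum to 4 (valence 4) → 0 H
  atom 19: O, bond orders sum to 2 (valence 2) → 0 H
  atom 20: N, bond orders sum to 1 (valence 3) → 2 H
Totals → C:14, H:19, F:1, I:1, N:1, O:3.
In Hill order: C14H19FINO3.

C14H19FINO3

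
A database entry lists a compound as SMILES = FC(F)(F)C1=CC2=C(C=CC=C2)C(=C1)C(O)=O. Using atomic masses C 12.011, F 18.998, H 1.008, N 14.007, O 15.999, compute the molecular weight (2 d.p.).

First, the molecular formula is C12H7F3O2 (counting implicit H from valence).
  C: 12 × 12.011 = 144.132
  F: 3 × 18.998 = 56.994
  H: 7 × 1.008 = 7.056
  O: 2 × 15.999 = 31.998
Sum: 12×12.011 + 3×18.998 + 7×1.008 + 2×15.999 = 240.180 → 240.18 g/mol.

240.18 g/mol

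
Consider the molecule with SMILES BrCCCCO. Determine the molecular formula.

Walk through each heavy atom and fill implicit hydrogens from standard valence (C 4, N 3, O 2, S 2, halogen 1):
  atom 1: Br (halogen, monovalent) → 0 H
  atom 2: C, bond orders sum to 2 (valence 4) → 2 H
  atom 3: C, bond orders sum to 2 (valence 4) → 2 H
  atom 4: C, bond orders sum to 2 (valence 4) → 2 H
  atom 5: C, bond orders sum to 2 (valence 4) → 2 H
  atom 6: O, bond orders sum to 1 (valence 2) → 1 H
Totals → C:4, H:9, Br:1, O:1.

C4H9BrO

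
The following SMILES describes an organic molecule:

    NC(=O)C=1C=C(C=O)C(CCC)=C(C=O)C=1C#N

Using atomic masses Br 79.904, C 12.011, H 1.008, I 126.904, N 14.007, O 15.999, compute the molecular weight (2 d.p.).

First, the molecular formula is C13H12N2O3 (counting implicit H from valence).
  C: 13 × 12.011 = 156.143
  H: 12 × 1.008 = 12.096
  N: 2 × 14.007 = 28.014
  O: 3 × 15.999 = 47.997
Sum: 13×12.011 + 12×1.008 + 2×14.007 + 3×15.999 = 244.250 → 244.25 g/mol.

244.25 g/mol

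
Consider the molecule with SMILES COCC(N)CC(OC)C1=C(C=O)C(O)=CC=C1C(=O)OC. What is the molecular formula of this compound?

Walk through each heavy atom and fill implicit hydrogens from standard valence (C 4, N 3, O 2, S 2, halogen 1):
  atom 1: C, bond orders sum to 1 (valence 4) → 3 H
  atom 2: O, bond orders sum to 2 (valence 2) → 0 H
  atom 3: C, bond orders sum to 2 (valence 4) → 2 H
  atom 4: C, bond orders sum to 3 (valence 4) → 1 H
  atom 5: N, bond orders sum to 1 (valence 3) → 2 H
  atom 6: C, bond orders sum to 2 (valence 4) → 2 H
  atom 7: C, bond orders sum to 3 (valence 4) → 1 H
  atom 8: O, bond orders sum to 2 (valence 2) → 0 H
  atom 9: C, bond orders sum to 1 (valence 4) → 3 H
  atom 10: C, bond orders sum to 4 (valence 4) → 0 H
  atom 11: C, bond orders sum to 4 (valence 4) → 0 H
  atom 12: C, bond orders sum to 3 (valence 4) → 1 H
  atom 13: O, bond orders sum to 2 (valence 2) → 0 H
  atom 14: C, bond orders sum to 4 (valence 4) → 0 H
  atom 15: O, bond orders sum to 1 (valence 2) → 1 H
  atom 16: C, bond orders sum to 3 (valence 4) → 1 H
  atom 17: C, bond orders sum to 3 (valence 4) → 1 H
  atom 18: C, bond orders sum to 4 (valence 4) → 0 H
  atom 19: C, bond orders sum to 4 (valence 4) → 0 H
  atom 20: O, bond orders sum to 2 (valence 2) → 0 H
  atom 21: O, bond orders sum to 2 (valence 2) → 0 H
  atom 22: C, bond orders sum to 1 (valence 4) → 3 H
Totals → C:15, H:21, N:1, O:6.
In Hill order: C15H21NO6.

C15H21NO6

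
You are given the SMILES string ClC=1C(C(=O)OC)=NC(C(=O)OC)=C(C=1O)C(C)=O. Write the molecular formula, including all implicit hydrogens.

Walk through each heavy atom and fill implicit hydrogens from standard valence (C 4, N 3, O 2, S 2, halogen 1):
  atom 1: Cl (halogen, monovalent) → 0 H
  atom 2: C, bond orders sum to 4 (valence 4) → 0 H
  atom 3: C, bond orders sum to 4 (valence 4) → 0 H
  atom 4: C, bond orders sum to 4 (valence 4) → 0 H
  atom 5: O, bond orders sum to 2 (valence 2) → 0 H
  atom 6: O, bond orders sum to 2 (valence 2) → 0 H
  atom 7: C, bond orders sum to 1 (valence 4) → 3 H
  atom 8: N, bond orders sum to 3 (valence 3) → 0 H
  atom 9: C, bond orders sum to 4 (valence 4) → 0 H
  atom 10: C, bond orders sum to 4 (valence 4) → 0 H
  atom 11: O, bond orders sum to 2 (valence 2) → 0 H
  atom 12: O, bond orders sum to 2 (valence 2) → 0 H
  atom 13: C, bond orders sum to 1 (valence 4) → 3 H
  atom 14: C, bond orders sum to 4 (valence 4) → 0 H
  atom 15: C, bond orders sum to 4 (valence 4) → 0 H
  atom 16: O, bond orders sum to 1 (valence 2) → 1 H
  atom 17: C, bond orders sum to 4 (valence 4) → 0 H
  atom 18: C, bond orders sum to 1 (valence 4) → 3 H
  atom 19: O, bond orders sum to 2 (valence 2) → 0 H
Totals → C:11, H:10, Cl:1, N:1, O:6.

C11H10ClNO6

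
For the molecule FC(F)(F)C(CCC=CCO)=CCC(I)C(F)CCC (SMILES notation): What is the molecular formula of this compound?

C14H21F4IO

Walk through each heavy atom and fill implicit hydrogens from standard valence (C 4, N 3, O 2, S 2, halogen 1):
  atom 1: F (halogen, monovalent) → 0 H
  atom 2: C, bond orders sum to 4 (valence 4) → 0 H
  atom 3: F (halogen, monovalent) → 0 H
  atom 4: F (halogen, monovalent) → 0 H
  atom 5: C, bond orders sum to 4 (valence 4) → 0 H
  atom 6: C, bond orders sum to 2 (valence 4) → 2 H
  atom 7: C, bond orders sum to 2 (valence 4) → 2 H
  atom 8: C, bond orders sum to 3 (valence 4) → 1 H
  atom 9: C, bond orders sum to 3 (valence 4) → 1 H
  atom 10: C, bond orders sum to 2 (valence 4) → 2 H
  atom 11: O, bond orders sum to 1 (valence 2) → 1 H
  atom 12: C, bond orders sum to 3 (valence 4) → 1 H
  atom 13: C, bond orders sum to 2 (valence 4) → 2 H
  atom 14: C, bond orders sum to 3 (valence 4) → 1 H
  atom 15: I (halogen, monovalent) → 0 H
  atom 16: C, bond orders sum to 3 (valence 4) → 1 H
  atom 17: F (halogen, monovalent) → 0 H
  atom 18: C, bond orders sum to 2 (valence 4) → 2 H
  atom 19: C, bond orders sum to 2 (valence 4) → 2 H
  atom 20: C, bond orders sum to 1 (valence 4) → 3 H
Totals → C:14, H:21, F:4, I:1, O:1.
In Hill order: C14H21F4IO.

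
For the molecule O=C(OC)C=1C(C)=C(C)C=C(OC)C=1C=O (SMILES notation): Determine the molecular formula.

Walk through each heavy atom and fill implicit hydrogens from standard valence (C 4, N 3, O 2, S 2, halogen 1):
  atom 1: O, bond orders sum to 2 (valence 2) → 0 H
  atom 2: C, bond orders sum to 4 (valence 4) → 0 H
  atom 3: O, bond orders sum to 2 (valence 2) → 0 H
  atom 4: C, bond orders sum to 1 (valence 4) → 3 H
  atom 5: C, bond orders sum to 4 (valence 4) → 0 H
  atom 6: C, bond orders sum to 4 (valence 4) → 0 H
  atom 7: C, bond orders sum to 1 (valence 4) → 3 H
  atom 8: C, bond orders sum to 4 (valence 4) → 0 H
  atom 9: C, bond orders sum to 1 (valence 4) → 3 H
  atom 10: C, bond orders sum to 3 (valence 4) → 1 H
  atom 11: C, bond orders sum to 4 (valence 4) → 0 H
  atom 12: O, bond orders sum to 2 (valence 2) → 0 H
  atom 13: C, bond orders sum to 1 (valence 4) → 3 H
  atom 14: C, bond orders sum to 4 (valence 4) → 0 H
  atom 15: C, bond orders sum to 3 (valence 4) → 1 H
  atom 16: O, bond orders sum to 2 (valence 2) → 0 H
Totals → C:12, H:14, O:4.

C12H14O4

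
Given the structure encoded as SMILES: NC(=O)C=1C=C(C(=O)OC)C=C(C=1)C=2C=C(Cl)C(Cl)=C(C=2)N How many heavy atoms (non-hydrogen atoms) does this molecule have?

Every atom symbol written in the SMILES (organic subset) is one heavy atom; implicit H are not written.
Heavy atoms by element → C:15, Cl:2, N:2, O:3.
Total: 22.

22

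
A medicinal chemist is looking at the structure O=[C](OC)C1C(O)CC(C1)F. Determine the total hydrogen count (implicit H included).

Walk through each heavy atom and fill implicit hydrogens from standard valence (C 4, N 3, O 2, S 2, halogen 1):
  atom 1: O, bond orders sum to 2 (valence 2) → 0 H
  atom 2: C with explicit H count 0
  atom 3: O, bond orders sum to 2 (valence 2) → 0 H
  atom 4: C, bond orders sum to 1 (valence 4) → 3 H
  atom 5: C, bond orders sum to 3 (valence 4) → 1 H
  atom 6: C, bond orders sum to 3 (valence 4) → 1 H
  atom 7: O, bond orders sum to 1 (valence 2) → 1 H
  atom 8: C, bond orders sum to 2 (valence 4) → 2 H
  atom 9: C, bond orders sum to 3 (valence 4) → 1 H
  atom 10: C, bond orders sum to 2 (valence 4) → 2 H
  atom 11: F (halogen, monovalent) → 0 H
Total hydrogens: 11.

11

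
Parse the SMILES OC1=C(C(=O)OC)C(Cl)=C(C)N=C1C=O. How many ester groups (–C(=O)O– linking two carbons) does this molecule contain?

The ester motif appears at heavy-atom position 4 in the SMILES.
Other groups present: 1 aldehyde, 1 hydroxyl.
Ester count: 1.

1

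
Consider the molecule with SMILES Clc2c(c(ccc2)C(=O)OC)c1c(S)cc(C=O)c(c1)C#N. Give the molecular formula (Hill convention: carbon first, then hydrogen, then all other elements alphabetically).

Walk through each heavy atom and fill implicit hydrogens from standard valence (C 4, N 3, O 2, S 2, halogen 1); for lowercase aromatic atoms, an aromatic c carries 1 H when it has two neighbours and 0 H with three, and aromatic n carries 0 H:
  atom 1: Cl (halogen, monovalent) → 0 H
  atom 2: aromatic c, 3 neighbours → 0 H
  atom 3: aromatic c, 3 neighbours → 0 H
  atom 4: aromatic c, 3 neighbours → 0 H
  atom 5: aromatic c, 2 neighbours → 1 H
  atom 6: aromatic c, 2 neighbours → 1 H
  atom 7: aromatic c, 2 neighbours → 1 H
  atom 8: C, bond orders sum to 4 (valence 4) → 0 H
  atom 9: O, bond orders sum to 2 (valence 2) → 0 H
  atom 10: O, bond orders sum to 2 (valence 2) → 0 H
  atom 11: C, bond orders sum to 1 (valence 4) → 3 H
  atom 12: aromatic c, 3 neighbours → 0 H
  atom 13: aromatic c, 3 neighbours → 0 H
  atom 14: S, bond orders sum to 1 (valence 2) → 1 H
  atom 15: aromatic c, 2 neighbours → 1 H
  atom 16: aromatic c, 3 neighbours → 0 H
  atom 17: C, bond orders sum to 3 (valence 4) → 1 H
  atom 18: O, bond orders sum to 2 (valence 2) → 0 H
  atom 19: aromatic c, 3 neighbours → 0 H
  atom 20: aromatic c, 2 neighbours → 1 H
  atom 21: C, bond orders sum to 4 (valence 4) → 0 H
  atom 22: N, bond orders sum to 3 (valence 3) → 0 H
Totals → C:16, H:10, Cl:1, N:1, O:3, S:1.

C16H10ClNO3S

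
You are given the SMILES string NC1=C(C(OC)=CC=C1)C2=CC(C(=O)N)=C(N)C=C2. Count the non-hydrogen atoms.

19

Every atom symbol written in the SMILES (organic subset) is one heavy atom; implicit H are not written.
Heavy atoms by element → C:14, N:3, O:2.
Total: 19.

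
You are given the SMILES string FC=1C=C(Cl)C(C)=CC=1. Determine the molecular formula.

C7H6ClF

Walk through each heavy atom and fill implicit hydrogens from standard valence (C 4, N 3, O 2, S 2, halogen 1):
  atom 1: F (halogen, monovalent) → 0 H
  atom 2: C, bond orders sum to 4 (valence 4) → 0 H
  atom 3: C, bond orders sum to 3 (valence 4) → 1 H
  atom 4: C, bond orders sum to 4 (valence 4) → 0 H
  atom 5: Cl (halogen, monovalent) → 0 H
  atom 6: C, bond orders sum to 4 (valence 4) → 0 H
  atom 7: C, bond orders sum to 1 (valence 4) → 3 H
  atom 8: C, bond orders sum to 3 (valence 4) → 1 H
  atom 9: C, bond orders sum to 3 (valence 4) → 1 H
Totals → C:7, H:6, Cl:1, F:1.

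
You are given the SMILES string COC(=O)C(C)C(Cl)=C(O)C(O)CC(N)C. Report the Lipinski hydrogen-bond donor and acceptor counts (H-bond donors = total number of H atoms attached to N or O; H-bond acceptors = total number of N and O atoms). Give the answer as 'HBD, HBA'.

4, 5

Donors: find every N or O and count the H atoms it carries.
  atom 2 (O): bond orders sum to 2 → 0 H
  atom 4 (O): bond orders sum to 2 → 0 H
  atom 10 (O): bond orders sum to 1 → 1 H
  atom 12 (O): bond orders sum to 1 → 1 H
  atom 15 (N): bond orders sum to 1 → 2 H
Lipinski HBD = 4.
Acceptors: N atoms = 1, O atoms = 4 → HBA = 5.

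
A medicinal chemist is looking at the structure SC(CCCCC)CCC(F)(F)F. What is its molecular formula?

Walk through each heavy atom and fill implicit hydrogens from standard valence (C 4, N 3, O 2, S 2, halogen 1):
  atom 1: S, bond orders sum to 1 (valence 2) → 1 H
  atom 2: C, bond orders sum to 3 (valence 4) → 1 H
  atom 3: C, bond orders sum to 2 (valence 4) → 2 H
  atom 4: C, bond orders sum to 2 (valence 4) → 2 H
  atom 5: C, bond orders sum to 2 (valence 4) → 2 H
  atom 6: C, bond orders sum to 2 (valence 4) → 2 H
  atom 7: C, bond orders sum to 1 (valence 4) → 3 H
  atom 8: C, bond orders sum to 2 (valence 4) → 2 H
  atom 9: C, bond orders sum to 2 (valence 4) → 2 H
  atom 10: C, bond orders sum to 4 (valence 4) → 0 H
  atom 11: F (halogen, monovalent) → 0 H
  atom 12: F (halogen, monovalent) → 0 H
  atom 13: F (halogen, monovalent) → 0 H
Totals → C:9, H:17, F:3, S:1.
In Hill order: C9H17F3S.

C9H17F3S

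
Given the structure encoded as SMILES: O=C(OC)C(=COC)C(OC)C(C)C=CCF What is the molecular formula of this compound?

C12H19FO4

Walk through each heavy atom and fill implicit hydrogens from standard valence (C 4, N 3, O 2, S 2, halogen 1):
  atom 1: O, bond orders sum to 2 (valence 2) → 0 H
  atom 2: C, bond orders sum to 4 (valence 4) → 0 H
  atom 3: O, bond orders sum to 2 (valence 2) → 0 H
  atom 4: C, bond orders sum to 1 (valence 4) → 3 H
  atom 5: C, bond orders sum to 4 (valence 4) → 0 H
  atom 6: C, bond orders sum to 3 (valence 4) → 1 H
  atom 7: O, bond orders sum to 2 (valence 2) → 0 H
  atom 8: C, bond orders sum to 1 (valence 4) → 3 H
  atom 9: C, bond orders sum to 3 (valence 4) → 1 H
  atom 10: O, bond orders sum to 2 (valence 2) → 0 H
  atom 11: C, bond orders sum to 1 (valence 4) → 3 H
  atom 12: C, bond orders sum to 3 (valence 4) → 1 H
  atom 13: C, bond orders sum to 1 (valence 4) → 3 H
  atom 14: C, bond orders sum to 3 (valence 4) → 1 H
  atom 15: C, bond orders sum to 3 (valence 4) → 1 H
  atom 16: C, bond orders sum to 2 (valence 4) → 2 H
  atom 17: F (halogen, monovalent) → 0 H
Totals → C:12, H:19, F:1, O:4.
In Hill order: C12H19FO4.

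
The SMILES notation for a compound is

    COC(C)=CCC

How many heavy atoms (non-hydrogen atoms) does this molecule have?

7

Every atom symbol written in the SMILES (organic subset) is one heavy atom; implicit H are not written.
Heavy atoms by element → C:6, O:1.
Total: 7.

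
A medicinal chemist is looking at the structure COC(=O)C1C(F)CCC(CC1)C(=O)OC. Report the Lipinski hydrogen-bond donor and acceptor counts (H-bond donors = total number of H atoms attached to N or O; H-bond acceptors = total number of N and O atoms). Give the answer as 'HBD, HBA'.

0, 4

Donors: find every N or O and count the H atoms it carries.
  atom 2 (O): bond orders sum to 2 → 0 H
  atom 4 (O): bond orders sum to 2 → 0 H
  atom 14 (O): bond orders sum to 2 → 0 H
  atom 15 (O): bond orders sum to 2 → 0 H
Lipinski HBD = 0.
Acceptors: N atoms = 0, O atoms = 4 → HBA = 4.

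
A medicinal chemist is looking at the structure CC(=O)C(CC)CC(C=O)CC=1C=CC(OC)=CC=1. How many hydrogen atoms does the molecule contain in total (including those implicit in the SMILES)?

Walk through each heavy atom and fill implicit hydrogens from standard valence (C 4, N 3, O 2, S 2, halogen 1):
  atom 1: C, bond orders sum to 1 (valence 4) → 3 H
  atom 2: C, bond orders sum to 4 (valence 4) → 0 H
  atom 3: O, bond orders sum to 2 (valence 2) → 0 H
  atom 4: C, bond orders sum to 3 (valence 4) → 1 H
  atom 5: C, bond orders sum to 2 (valence 4) → 2 H
  atom 6: C, bond orders sum to 1 (valence 4) → 3 H
  atom 7: C, bond orders sum to 2 (valence 4) → 2 H
  atom 8: C, bond orders sum to 3 (valence 4) → 1 H
  atom 9: C, bond orders sum to 3 (valence 4) → 1 H
  atom 10: O, bond orders sum to 2 (valence 2) → 0 H
  atom 11: C, bond orders sum to 2 (valence 4) → 2 H
  atom 12: C, bond orders sum to 4 (valence 4) → 0 H
  atom 13: C, bond orders sum to 3 (valence 4) → 1 H
  atom 14: C, bond orders sum to 3 (valence 4) → 1 H
  atom 15: C, bond orders sum to 4 (valence 4) → 0 H
  atom 16: O, bond orders sum to 2 (valence 2) → 0 H
  atom 17: C, bond orders sum to 1 (valence 4) → 3 H
  atom 18: C, bond orders sum to 3 (valence 4) → 1 H
  atom 19: C, bond orders sum to 3 (valence 4) → 1 H
Total hydrogens: 22.

22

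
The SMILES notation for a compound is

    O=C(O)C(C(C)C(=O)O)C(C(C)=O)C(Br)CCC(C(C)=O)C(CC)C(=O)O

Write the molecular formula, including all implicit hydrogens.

Walk through each heavy atom and fill implicit hydrogens from standard valence (C 4, N 3, O 2, S 2, halogen 1):
  atom 1: O, bond orders sum to 2 (valence 2) → 0 H
  atom 2: C, bond orders sum to 4 (valence 4) → 0 H
  atom 3: O, bond orders sum to 1 (valence 2) → 1 H
  atom 4: C, bond orders sum to 3 (valence 4) → 1 H
  atom 5: C, bond orders sum to 3 (valence 4) → 1 H
  atom 6: C, bond orders sum to 1 (valence 4) → 3 H
  atom 7: C, bond orders sum to 4 (valence 4) → 0 H
  atom 8: O, bond orders sum to 2 (valence 2) → 0 H
  atom 9: O, bond orders sum to 1 (valence 2) → 1 H
  atom 10: C, bond orders sum to 3 (valence 4) → 1 H
  atom 11: C, bond orders sum to 4 (valence 4) → 0 H
  atom 12: C, bond orders sum to 1 (valence 4) → 3 H
  atom 13: O, bond orders sum to 2 (valence 2) → 0 H
  atom 14: C, bond orders sum to 3 (valence 4) → 1 H
  atom 15: Br (halogen, monovalent) → 0 H
  atom 16: C, bond orders sum to 2 (valence 4) → 2 H
  atom 17: C, bond orders sum to 2 (valence 4) → 2 H
  atom 18: C, bond orders sum to 3 (valence 4) → 1 H
  atom 19: C, bond orders sum to 4 (valence 4) → 0 H
  atom 20: C, bond orders sum to 1 (valence 4) → 3 H
  atom 21: O, bond orders sum to 2 (valence 2) → 0 H
  atom 22: C, bond orders sum to 3 (valence 4) → 1 H
  atom 23: C, bond orders sum to 2 (valence 4) → 2 H
  atom 24: C, bond orders sum to 1 (valence 4) → 3 H
  atom 25: C, bond orders sum to 4 (valence 4) → 0 H
  atom 26: O, bond orders sum to 2 (valence 2) → 0 H
  atom 27: O, bond orders sum to 1 (valence 2) → 1 H
Totals → C:18, H:27, Br:1, O:8.
In Hill order: C18H27BrO8.

C18H27BrO8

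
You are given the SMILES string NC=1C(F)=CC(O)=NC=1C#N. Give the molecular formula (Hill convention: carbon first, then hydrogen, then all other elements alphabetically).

Walk through each heavy atom and fill implicit hydrogens from standard valence (C 4, N 3, O 2, S 2, halogen 1):
  atom 1: N, bond orders sum to 1 (valence 3) → 2 H
  atom 2: C, bond orders sum to 4 (valence 4) → 0 H
  atom 3: C, bond orders sum to 4 (valence 4) → 0 H
  atom 4: F (halogen, monovalent) → 0 H
  atom 5: C, bond orders sum to 3 (valence 4) → 1 H
  atom 6: C, bond orders sum to 4 (valence 4) → 0 H
  atom 7: O, bond orders sum to 1 (valence 2) → 1 H
  atom 8: N, bond orders sum to 3 (valence 3) → 0 H
  atom 9: C, bond orders sum to 4 (valence 4) → 0 H
  atom 10: C, bond orders sum to 4 (valence 4) → 0 H
  atom 11: N, bond orders sum to 3 (valence 3) → 0 H
Totals → C:6, H:4, F:1, N:3, O:1.

C6H4FN3O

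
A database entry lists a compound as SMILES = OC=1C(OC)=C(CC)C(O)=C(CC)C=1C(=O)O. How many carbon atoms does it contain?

12

Count every carbon token in the SMILES (each C, including those in ring-closure positions and inside branches).
Carbon count: 12.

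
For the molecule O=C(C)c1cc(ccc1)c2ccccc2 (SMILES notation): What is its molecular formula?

Walk through each heavy atom and fill implicit hydrogens from standard valence (C 4, N 3, O 2, S 2, halogen 1); for lowercase aromatic atoms, an aromatic c carries 1 H when it has two neighbours and 0 H with three, and aromatic n carries 0 H:
  atom 1: O, bond orders sum to 2 (valence 2) → 0 H
  atom 2: C, bond orders sum to 4 (valence 4) → 0 H
  atom 3: C, bond orders sum to 1 (valence 4) → 3 H
  atom 4: aromatic c, 3 neighbours → 0 H
  atom 5: aromatic c, 2 neighbours → 1 H
  atom 6: aromatic c, 3 neighbours → 0 H
  atom 7: aromatic c, 2 neighbours → 1 H
  atom 8: aromatic c, 2 neighbours → 1 H
  atom 9: aromatic c, 2 neighbours → 1 H
  atom 10: aromatic c, 3 neighbours → 0 H
  atom 11: aromatic c, 2 neighbours → 1 H
  atom 12: aromatic c, 2 neighbours → 1 H
  atom 13: aromatic c, 2 neighbours → 1 H
  atom 14: aromatic c, 2 neighbours → 1 H
  atom 15: aromatic c, 2 neighbours → 1 H
Totals → C:14, H:12, O:1.

C14H12O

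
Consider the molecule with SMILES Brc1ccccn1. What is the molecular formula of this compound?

C5H4BrN

Walk through each heavy atom and fill implicit hydrogens from standard valence (C 4, N 3, O 2, S 2, halogen 1); for lowercase aromatic atoms, an aromatic c carries 1 H when it has two neighbours and 0 H with three, and aromatic n carries 0 H:
  atom 1: Br (halogen, monovalent) → 0 H
  atom 2: aromatic c, 3 neighbours → 0 H
  atom 3: aromatic c, 2 neighbours → 1 H
  atom 4: aromatic c, 2 neighbours → 1 H
  atom 5: aromatic c, 2 neighbours → 1 H
  atom 6: aromatic c, 2 neighbours → 1 H
  atom 7: aromatic n, 2 neighbours → 0 H
Totals → C:5, H:4, Br:1, N:1.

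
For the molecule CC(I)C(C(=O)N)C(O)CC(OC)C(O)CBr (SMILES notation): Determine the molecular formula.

C10H19BrINO4

Walk through each heavy atom and fill implicit hydrogens from standard valence (C 4, N 3, O 2, S 2, halogen 1):
  atom 1: C, bond orders sum to 1 (valence 4) → 3 H
  atom 2: C, bond orders sum to 3 (valence 4) → 1 H
  atom 3: I (halogen, monovalent) → 0 H
  atom 4: C, bond orders sum to 3 (valence 4) → 1 H
  atom 5: C, bond orders sum to 4 (valence 4) → 0 H
  atom 6: O, bond orders sum to 2 (valence 2) → 0 H
  atom 7: N, bond orders sum to 1 (valence 3) → 2 H
  atom 8: C, bond orders sum to 3 (valence 4) → 1 H
  atom 9: O, bond orders sum to 1 (valence 2) → 1 H
  atom 10: C, bond orders sum to 2 (valence 4) → 2 H
  atom 11: C, bond orders sum to 3 (valence 4) → 1 H
  atom 12: O, bond orders sum to 2 (valence 2) → 0 H
  atom 13: C, bond orders sum to 1 (valence 4) → 3 H
  atom 14: C, bond orders sum to 3 (valence 4) → 1 H
  atom 15: O, bond orders sum to 1 (valence 2) → 1 H
  atom 16: C, bond orders sum to 2 (valence 4) → 2 H
  atom 17: Br (halogen, monovalent) → 0 H
Totals → C:10, H:19, Br:1, I:1, N:1, O:4.
In Hill order: C10H19BrINO4.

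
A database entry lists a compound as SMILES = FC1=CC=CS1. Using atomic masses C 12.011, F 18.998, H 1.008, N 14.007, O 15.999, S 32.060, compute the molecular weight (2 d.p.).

First, the molecular formula is C4H3FS (counting implicit H from valence).
  C: 4 × 12.011 = 48.044
  F: 1 × 18.998 = 18.998
  H: 3 × 1.008 = 3.024
  S: 1 × 32.060 = 32.060
Sum: 4×12.011 + 1×18.998 + 3×1.008 + 1×32.060 = 102.126 → 102.13 g/mol.

102.13 g/mol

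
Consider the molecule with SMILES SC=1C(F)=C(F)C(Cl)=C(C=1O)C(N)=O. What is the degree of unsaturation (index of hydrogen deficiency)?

5

Degree of unsaturation = (number of rings) + (number of π bonds).
Ring closures in the SMILES: 1.
π bonds: 4 double bonds (each 1 DoU) → 4 DoU from unsaturation.
Total DoU = 1 + 4 = 5.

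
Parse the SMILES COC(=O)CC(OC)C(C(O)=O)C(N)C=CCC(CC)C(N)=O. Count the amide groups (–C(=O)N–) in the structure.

1

The amide motif appears at heavy-atom position 21 in the SMILES.
Other groups present: 1 alkene, 1 carboxylic acid, 1 ester, 1 ether, 1 primary amine.
Amide count: 1.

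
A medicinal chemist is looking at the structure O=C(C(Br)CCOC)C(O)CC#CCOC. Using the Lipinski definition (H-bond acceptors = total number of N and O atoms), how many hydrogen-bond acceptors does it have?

N atoms: 0; O atoms: 4.
Lipinski HBA = 0 + 4 = 4.

4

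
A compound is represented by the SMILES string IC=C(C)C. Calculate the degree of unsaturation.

1

Molecular formula: C4H7I.
DoU = (2C + 2 + N − H − X) / 2, where X is the halogen count and O/S are ignored.
    = (2·4 + 2 + 0 − 7 − 1) / 2 = 2 / 2 = 1.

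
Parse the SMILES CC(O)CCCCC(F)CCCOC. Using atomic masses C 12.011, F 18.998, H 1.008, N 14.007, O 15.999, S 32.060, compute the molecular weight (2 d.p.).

206.30 g/mol

First, the molecular formula is C11H23FO2 (counting implicit H from valence).
  C: 11 × 12.011 = 132.121
  F: 1 × 18.998 = 18.998
  H: 23 × 1.008 = 23.184
  O: 2 × 15.999 = 31.998
Sum: 11×12.011 + 1×18.998 + 23×1.008 + 2×15.999 = 206.301 → 206.30 g/mol.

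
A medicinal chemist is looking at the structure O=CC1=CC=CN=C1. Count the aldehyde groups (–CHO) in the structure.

The aldehyde motif appears at heavy-atom position 2 in the SMILES.
Aldehyde count: 1.

1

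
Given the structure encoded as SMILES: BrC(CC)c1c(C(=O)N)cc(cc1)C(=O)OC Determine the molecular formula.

Walk through each heavy atom and fill implicit hydrogens from standard valence (C 4, N 3, O 2, S 2, halogen 1); for lowercase aromatic atoms, an aromatic c carries 1 H when it has two neighbours and 0 H with three, and aromatic n carries 0 H:
  atom 1: Br (halogen, monovalent) → 0 H
  atom 2: C, bond orders sum to 3 (valence 4) → 1 H
  atom 3: C, bond orders sum to 2 (valence 4) → 2 H
  atom 4: C, bond orders sum to 1 (valence 4) → 3 H
  atom 5: aromatic c, 3 neighbours → 0 H
  atom 6: aromatic c, 3 neighbours → 0 H
  atom 7: C, bond orders sum to 4 (valence 4) → 0 H
  atom 8: O, bond orders sum to 2 (valence 2) → 0 H
  atom 9: N, bond orders sum to 1 (valence 3) → 2 H
  atom 10: aromatic c, 2 neighbours → 1 H
  atom 11: aromatic c, 3 neighbours → 0 H
  atom 12: aromatic c, 2 neighbours → 1 H
  atom 13: aromatic c, 2 neighbours → 1 H
  atom 14: C, bond orders sum to 4 (valence 4) → 0 H
  atom 15: O, bond orders sum to 2 (valence 2) → 0 H
  atom 16: O, bond orders sum to 2 (valence 2) → 0 H
  atom 17: C, bond orders sum to 1 (valence 4) → 3 H
Totals → C:12, H:14, Br:1, N:1, O:3.
In Hill order: C12H14BrNO3.

C12H14BrNO3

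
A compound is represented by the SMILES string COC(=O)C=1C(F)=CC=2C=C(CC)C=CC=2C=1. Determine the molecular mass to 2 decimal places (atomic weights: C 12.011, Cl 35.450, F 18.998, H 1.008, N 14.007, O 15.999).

232.25 g/mol

First, the molecular formula is C14H13FO2 (counting implicit H from valence).
  C: 14 × 12.011 = 168.154
  F: 1 × 18.998 = 18.998
  H: 13 × 1.008 = 13.104
  O: 2 × 15.999 = 31.998
Sum: 14×12.011 + 1×18.998 + 13×1.008 + 2×15.999 = 232.254 → 232.25 g/mol.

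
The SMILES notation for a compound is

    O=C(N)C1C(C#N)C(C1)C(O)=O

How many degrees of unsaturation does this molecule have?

5

Degree of unsaturation = (number of rings) + (number of π bonds).
Ring closures in the SMILES: 1.
π bonds: 2 double bonds (each 1 DoU), 1 triple bond (each 2 DoU) → 4 DoU from unsaturation.
Total DoU = 1 + 4 = 5.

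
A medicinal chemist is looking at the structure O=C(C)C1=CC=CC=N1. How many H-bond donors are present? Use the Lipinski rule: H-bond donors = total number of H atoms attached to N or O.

0

Donors: find every N or O and count the H atoms it carries.
  atom 1 (O): bond orders sum to 2 → 0 H
  atom 9 (N): bond orders sum to 3 → 0 H
Lipinski HBD = 0.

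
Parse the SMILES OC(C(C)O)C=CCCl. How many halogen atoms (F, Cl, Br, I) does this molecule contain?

1

Halogen atoms appear at heavy-atom position 9 (1×Cl).
Other groups present: 1 alkene, 2 hydroxyl.
Halogen count: 1.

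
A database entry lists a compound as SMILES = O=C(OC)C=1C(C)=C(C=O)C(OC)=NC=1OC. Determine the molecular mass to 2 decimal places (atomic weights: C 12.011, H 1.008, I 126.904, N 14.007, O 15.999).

239.23 g/mol

First, the molecular formula is C11H13NO5 (counting implicit H from valence).
  C: 11 × 12.011 = 132.121
  H: 13 × 1.008 = 13.104
  N: 1 × 14.007 = 14.007
  O: 5 × 15.999 = 79.995
Sum: 11×12.011 + 13×1.008 + 1×14.007 + 5×15.999 = 239.227 → 239.23 g/mol.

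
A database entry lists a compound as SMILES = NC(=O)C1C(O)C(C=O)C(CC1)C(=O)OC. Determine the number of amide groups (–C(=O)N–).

1

The amide motif appears at heavy-atom position 2 in the SMILES.
Other groups present: 1 aldehyde, 1 ester, 1 hydroxyl.
Amide count: 1.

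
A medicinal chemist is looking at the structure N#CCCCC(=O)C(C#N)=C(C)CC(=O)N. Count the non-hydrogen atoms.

Every atom symbol written in the SMILES (organic subset) is one heavy atom; implicit H are not written.
Heavy atoms by element → C:11, N:3, O:2.
Total: 16.

16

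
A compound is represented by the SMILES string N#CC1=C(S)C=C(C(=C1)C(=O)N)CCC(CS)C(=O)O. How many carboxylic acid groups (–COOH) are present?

The carboxylic acid motif appears at heavy-atom position 18 in the SMILES.
Other groups present: 1 amide, 1 nitrile, 2 thiol.
Carboxylic acid count: 1.

1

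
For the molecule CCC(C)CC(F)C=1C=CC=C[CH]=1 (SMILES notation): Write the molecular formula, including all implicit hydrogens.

Walk through each heavy atom and fill implicit hydrogens from standard valence (C 4, N 3, O 2, S 2, halogen 1):
  atom 1: C, bond orders sum to 1 (valence 4) → 3 H
  atom 2: C, bond orders sum to 2 (valence 4) → 2 H
  atom 3: C, bond orders sum to 3 (valence 4) → 1 H
  atom 4: C, bond orders sum to 1 (valence 4) → 3 H
  atom 5: C, bond orders sum to 2 (valence 4) → 2 H
  atom 6: C, bond orders sum to 3 (valence 4) → 1 H
  atom 7: F (halogen, monovalent) → 0 H
  atom 8: C, bond orders sum to 4 (valence 4) → 0 H
  atom 9: C, bond orders sum to 3 (valence 4) → 1 H
  atom 10: C, bond orders sum to 3 (valence 4) → 1 H
  atom 11: C, bond orders sum to 3 (valence 4) → 1 H
  atom 12: C, bond orders sum to 3 (valence 4) → 1 H
  atom 13: C with explicit H count 1
Totals → C:12, H:17, F:1.
In Hill order: C12H17F.

C12H17F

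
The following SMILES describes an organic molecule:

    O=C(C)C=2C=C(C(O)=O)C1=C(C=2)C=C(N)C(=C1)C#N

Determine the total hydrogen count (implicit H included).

Walk through each heavy atom and fill implicit hydrogens from standard valence (C 4, N 3, O 2, S 2, halogen 1):
  atom 1: O, bond orders sum to 2 (valence 2) → 0 H
  atom 2: C, bond orders sum to 4 (valence 4) → 0 H
  atom 3: C, bond orders sum to 1 (valence 4) → 3 H
  atom 4: C, bond orders sum to 4 (valence 4) → 0 H
  atom 5: C, bond orders sum to 3 (valence 4) → 1 H
  atom 6: C, bond orders sum to 4 (valence 4) → 0 H
  atom 7: C, bond orders sum to 4 (valence 4) → 0 H
  atom 8: O, bond orders sum to 1 (valence 2) → 1 H
  atom 9: O, bond orders sum to 2 (valence 2) → 0 H
  atom 10: C, bond orders sum to 4 (valence 4) → 0 H
  atom 11: C, bond orders sum to 4 (valence 4) → 0 H
  atom 12: C, bond orders sum to 3 (valence 4) → 1 H
  atom 13: C, bond orders sum to 3 (valence 4) → 1 H
  atom 14: C, bond orders sum to 4 (valence 4) → 0 H
  atom 15: N, bond orders sum to 1 (valence 3) → 2 H
  atom 16: C, bond orders sum to 4 (valence 4) → 0 H
  atom 17: C, bond orders sum to 3 (valence 4) → 1 H
  atom 18: C, bond orders sum to 4 (valence 4) → 0 H
  atom 19: N, bond orders sum to 3 (valence 3) → 0 H
Total hydrogens: 10.

10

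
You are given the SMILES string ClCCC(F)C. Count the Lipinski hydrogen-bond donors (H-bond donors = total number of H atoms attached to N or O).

Donors: find every N or O and count the H atoms it carries.
  (no N or O atoms present)
Lipinski HBD = 0.

0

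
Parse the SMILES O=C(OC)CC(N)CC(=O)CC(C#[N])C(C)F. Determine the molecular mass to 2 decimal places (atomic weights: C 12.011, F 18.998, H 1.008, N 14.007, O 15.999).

First, the molecular formula is C11H17FN2O3 (counting implicit H from valence).
  C: 11 × 12.011 = 132.121
  F: 1 × 18.998 = 18.998
  H: 17 × 1.008 = 17.136
  N: 2 × 14.007 = 28.014
  O: 3 × 15.999 = 47.997
Sum: 11×12.011 + 1×18.998 + 17×1.008 + 2×14.007 + 3×15.999 = 244.266 → 244.27 g/mol.

244.27 g/mol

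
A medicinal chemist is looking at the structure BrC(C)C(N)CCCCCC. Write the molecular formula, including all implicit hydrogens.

C9H20BrN

Walk through each heavy atom and fill implicit hydrogens from standard valence (C 4, N 3, O 2, S 2, halogen 1):
  atom 1: Br (halogen, monovalent) → 0 H
  atom 2: C, bond orders sum to 3 (valence 4) → 1 H
  atom 3: C, bond orders sum to 1 (valence 4) → 3 H
  atom 4: C, bond orders sum to 3 (valence 4) → 1 H
  atom 5: N, bond orders sum to 1 (valence 3) → 2 H
  atom 6: C, bond orders sum to 2 (valence 4) → 2 H
  atom 7: C, bond orders sum to 2 (valence 4) → 2 H
  atom 8: C, bond orders sum to 2 (valence 4) → 2 H
  atom 9: C, bond orders sum to 2 (valence 4) → 2 H
  atom 10: C, bond orders sum to 2 (valence 4) → 2 H
  atom 11: C, bond orders sum to 1 (valence 4) → 3 H
Totals → C:9, H:20, Br:1, N:1.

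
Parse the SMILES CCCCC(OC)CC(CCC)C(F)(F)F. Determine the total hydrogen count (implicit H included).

23

Walk through each heavy atom and fill implicit hydrogens from standard valence (C 4, N 3, O 2, S 2, halogen 1):
  atom 1: C, bond orders sum to 1 (valence 4) → 3 H
  atom 2: C, bond orders sum to 2 (valence 4) → 2 H
  atom 3: C, bond orders sum to 2 (valence 4) → 2 H
  atom 4: C, bond orders sum to 2 (valence 4) → 2 H
  atom 5: C, bond orders sum to 3 (valence 4) → 1 H
  atom 6: O, bond orders sum to 2 (valence 2) → 0 H
  atom 7: C, bond orders sum to 1 (valence 4) → 3 H
  atom 8: C, bond orders sum to 2 (valence 4) → 2 H
  atom 9: C, bond orders sum to 3 (valence 4) → 1 H
  atom 10: C, bond orders sum to 2 (valence 4) → 2 H
  atom 11: C, bond orders sum to 2 (valence 4) → 2 H
  atom 12: C, bond orders sum to 1 (valence 4) → 3 H
  atom 13: C, bond orders sum to 4 (valence 4) → 0 H
  atom 14: F (halogen, monovalent) → 0 H
  atom 15: F (halogen, monovalent) → 0 H
  atom 16: F (halogen, monovalent) → 0 H
Total hydrogens: 23.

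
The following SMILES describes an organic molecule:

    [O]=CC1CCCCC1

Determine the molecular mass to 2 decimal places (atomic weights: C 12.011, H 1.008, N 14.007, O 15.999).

First, the molecular formula is C7H12O (counting implicit H from valence).
  C: 7 × 12.011 = 84.077
  H: 12 × 1.008 = 12.096
  O: 1 × 15.999 = 15.999
Sum: 7×12.011 + 12×1.008 + 1×15.999 = 112.172 → 112.17 g/mol.

112.17 g/mol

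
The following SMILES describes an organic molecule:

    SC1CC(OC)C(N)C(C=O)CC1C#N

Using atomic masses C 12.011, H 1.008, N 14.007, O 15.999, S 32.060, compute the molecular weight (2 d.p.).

228.31 g/mol

First, the molecular formula is C10H16N2O2S (counting implicit H from valence).
  C: 10 × 12.011 = 120.110
  H: 16 × 1.008 = 16.128
  N: 2 × 14.007 = 28.014
  O: 2 × 15.999 = 31.998
  S: 1 × 32.060 = 32.060
Sum: 10×12.011 + 16×1.008 + 2×14.007 + 2×15.999 + 1×32.060 = 228.310 → 228.31 g/mol.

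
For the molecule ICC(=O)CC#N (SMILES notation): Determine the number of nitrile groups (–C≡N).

1

The nitrile motif appears at heavy-atom position 6 in the SMILES.
Other groups present: 1 ketone.
Nitrile count: 1.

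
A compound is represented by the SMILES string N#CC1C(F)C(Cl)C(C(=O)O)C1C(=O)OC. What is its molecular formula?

Walk through each heavy atom and fill implicit hydrogens from standard valence (C 4, N 3, O 2, S 2, halogen 1):
  atom 1: N, bond orders sum to 3 (valence 3) → 0 H
  atom 2: C, bond orders sum to 4 (valence 4) → 0 H
  atom 3: C, bond orders sum to 3 (valence 4) → 1 H
  atom 4: C, bond orders sum to 3 (valence 4) → 1 H
  atom 5: F (halogen, monovalent) → 0 H
  atom 6: C, bond orders sum to 3 (valence 4) → 1 H
  atom 7: Cl (halogen, monovalent) → 0 H
  atom 8: C, bond orders sum to 3 (valence 4) → 1 H
  atom 9: C, bond orders sum to 4 (valence 4) → 0 H
  atom 10: O, bond orders sum to 2 (valence 2) → 0 H
  atom 11: O, bond orders sum to 1 (valence 2) → 1 H
  atom 12: C, bond orders sum to 3 (valence 4) → 1 H
  atom 13: C, bond orders sum to 4 (valence 4) → 0 H
  atom 14: O, bond orders sum to 2 (valence 2) → 0 H
  atom 15: O, bond orders sum to 2 (valence 2) → 0 H
  atom 16: C, bond orders sum to 1 (valence 4) → 3 H
Totals → C:9, H:9, Cl:1, F:1, N:1, O:4.

C9H9ClFNO4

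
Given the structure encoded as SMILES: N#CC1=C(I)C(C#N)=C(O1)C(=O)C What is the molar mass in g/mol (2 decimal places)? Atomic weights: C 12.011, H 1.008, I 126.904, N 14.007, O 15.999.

286.03 g/mol

First, the molecular formula is C8H3IN2O2 (counting implicit H from valence).
  C: 8 × 12.011 = 96.088
  H: 3 × 1.008 = 3.024
  I: 1 × 126.904 = 126.904
  N: 2 × 14.007 = 28.014
  O: 2 × 15.999 = 31.998
Sum: 8×12.011 + 3×1.008 + 1×126.904 + 2×14.007 + 2×15.999 = 286.028 → 286.03 g/mol.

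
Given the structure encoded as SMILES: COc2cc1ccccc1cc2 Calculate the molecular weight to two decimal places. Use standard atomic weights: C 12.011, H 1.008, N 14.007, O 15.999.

First, the molecular formula is C11H10O (counting implicit H from valence).
  C: 11 × 12.011 = 132.121
  H: 10 × 1.008 = 10.080
  O: 1 × 15.999 = 15.999
Sum: 11×12.011 + 10×1.008 + 1×15.999 = 158.200 → 158.20 g/mol.

158.20 g/mol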